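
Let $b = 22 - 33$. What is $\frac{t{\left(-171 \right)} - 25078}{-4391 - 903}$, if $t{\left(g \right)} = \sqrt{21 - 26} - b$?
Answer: $\frac{25067}{5294} - \frac{i \sqrt{5}}{5294} \approx 4.735 - 0.00042238 i$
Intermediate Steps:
$b = -11$
$t{\left(g \right)} = 11 + i \sqrt{5}$ ($t{\left(g \right)} = \sqrt{21 - 26} - -11 = \sqrt{-5} + 11 = i \sqrt{5} + 11 = 11 + i \sqrt{5}$)
$\frac{t{\left(-171 \right)} - 25078}{-4391 - 903} = \frac{\left(11 + i \sqrt{5}\right) - 25078}{-4391 - 903} = \frac{-25067 + i \sqrt{5}}{-5294} = \left(-25067 + i \sqrt{5}\right) \left(- \frac{1}{5294}\right) = \frac{25067}{5294} - \frac{i \sqrt{5}}{5294}$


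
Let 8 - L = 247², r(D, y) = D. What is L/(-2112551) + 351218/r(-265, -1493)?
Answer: -741949771853/559826015 ≈ -1325.3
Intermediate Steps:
L = -61001 (L = 8 - 1*247² = 8 - 1*61009 = 8 - 61009 = -61001)
L/(-2112551) + 351218/r(-265, -1493) = -61001/(-2112551) + 351218/(-265) = -61001*(-1/2112551) + 351218*(-1/265) = 61001/2112551 - 351218/265 = -741949771853/559826015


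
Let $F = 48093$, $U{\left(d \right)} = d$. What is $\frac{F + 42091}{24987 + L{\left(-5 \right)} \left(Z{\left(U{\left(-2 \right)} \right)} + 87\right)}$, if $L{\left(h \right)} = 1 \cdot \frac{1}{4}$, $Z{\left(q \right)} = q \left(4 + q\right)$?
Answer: $\frac{360736}{100031} \approx 3.6062$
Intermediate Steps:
$L{\left(h \right)} = \frac{1}{4}$ ($L{\left(h \right)} = 1 \cdot \frac{1}{4} = \frac{1}{4}$)
$\frac{F + 42091}{24987 + L{\left(-5 \right)} \left(Z{\left(U{\left(-2 \right)} \right)} + 87\right)} = \frac{48093 + 42091}{24987 + \frac{- 2 \left(4 - 2\right) + 87}{4}} = \frac{90184}{24987 + \frac{\left(-2\right) 2 + 87}{4}} = \frac{90184}{24987 + \frac{-4 + 87}{4}} = \frac{90184}{24987 + \frac{1}{4} \cdot 83} = \frac{90184}{24987 + \frac{83}{4}} = \frac{90184}{\frac{100031}{4}} = 90184 \cdot \frac{4}{100031} = \frac{360736}{100031}$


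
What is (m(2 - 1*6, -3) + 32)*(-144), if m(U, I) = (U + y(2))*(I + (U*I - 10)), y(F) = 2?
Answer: -4896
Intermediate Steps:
m(U, I) = (2 + U)*(-10 + I + I*U) (m(U, I) = (U + 2)*(I + (U*I - 10)) = (2 + U)*(I + (I*U - 10)) = (2 + U)*(I + (-10 + I*U)) = (2 + U)*(-10 + I + I*U))
(m(2 - 1*6, -3) + 32)*(-144) = ((-20 - 10*(2 - 1*6) + 2*(-3) - 3*(2 - 1*6)**2 + 3*(-3)*(2 - 1*6)) + 32)*(-144) = ((-20 - 10*(2 - 6) - 6 - 3*(2 - 6)**2 + 3*(-3)*(2 - 6)) + 32)*(-144) = ((-20 - 10*(-4) - 6 - 3*(-4)**2 + 3*(-3)*(-4)) + 32)*(-144) = ((-20 + 40 - 6 - 3*16 + 36) + 32)*(-144) = ((-20 + 40 - 6 - 48 + 36) + 32)*(-144) = (2 + 32)*(-144) = 34*(-144) = -4896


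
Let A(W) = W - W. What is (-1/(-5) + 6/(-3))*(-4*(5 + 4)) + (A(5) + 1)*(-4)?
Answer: 304/5 ≈ 60.800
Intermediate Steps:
A(W) = 0
(-1/(-5) + 6/(-3))*(-4*(5 + 4)) + (A(5) + 1)*(-4) = (-1/(-5) + 6/(-3))*(-4*(5 + 4)) + (0 + 1)*(-4) = (-1*(-⅕) + 6*(-⅓))*(-4*9) + 1*(-4) = (⅕ - 2)*(-36) - 4 = -9/5*(-36) - 4 = 324/5 - 4 = 304/5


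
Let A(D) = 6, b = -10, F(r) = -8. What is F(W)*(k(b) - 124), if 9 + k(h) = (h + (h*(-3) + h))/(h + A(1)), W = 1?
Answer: 1084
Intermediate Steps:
k(h) = -9 - h/(6 + h) (k(h) = -9 + (h + (h*(-3) + h))/(h + 6) = -9 + (h + (-3*h + h))/(6 + h) = -9 + (h - 2*h)/(6 + h) = -9 + (-h)/(6 + h) = -9 - h/(6 + h))
F(W)*(k(b) - 124) = -8*(2*(-27 - 5*(-10))/(6 - 10) - 124) = -8*(2*(-27 + 50)/(-4) - 124) = -8*(2*(-¼)*23 - 124) = -8*(-23/2 - 124) = -8*(-271/2) = 1084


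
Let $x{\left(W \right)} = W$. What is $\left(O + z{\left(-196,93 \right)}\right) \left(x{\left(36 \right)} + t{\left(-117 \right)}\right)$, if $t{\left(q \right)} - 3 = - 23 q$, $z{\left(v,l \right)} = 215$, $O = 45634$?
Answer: $125167770$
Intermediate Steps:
$t{\left(q \right)} = 3 - 23 q$
$\left(O + z{\left(-196,93 \right)}\right) \left(x{\left(36 \right)} + t{\left(-117 \right)}\right) = \left(45634 + 215\right) \left(36 + \left(3 - -2691\right)\right) = 45849 \left(36 + \left(3 + 2691\right)\right) = 45849 \left(36 + 2694\right) = 45849 \cdot 2730 = 125167770$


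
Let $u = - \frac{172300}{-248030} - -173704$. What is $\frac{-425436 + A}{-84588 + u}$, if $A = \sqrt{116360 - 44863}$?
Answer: $- \frac{1758681518}{368393563} + \frac{24803 \sqrt{71497}}{2210361378} \approx -4.7709$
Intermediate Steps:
$u = \frac{4308397542}{24803}$ ($u = \left(-172300\right) \left(- \frac{1}{248030}\right) + 173704 = \frac{17230}{24803} + 173704 = \frac{4308397542}{24803} \approx 1.737 \cdot 10^{5}$)
$A = \sqrt{71497} \approx 267.39$
$\frac{-425436 + A}{-84588 + u} = \frac{-425436 + \sqrt{71497}}{-84588 + \frac{4308397542}{24803}} = \frac{-425436 + \sqrt{71497}}{\frac{2210361378}{24803}} = \left(-425436 + \sqrt{71497}\right) \frac{24803}{2210361378} = - \frac{1758681518}{368393563} + \frac{24803 \sqrt{71497}}{2210361378}$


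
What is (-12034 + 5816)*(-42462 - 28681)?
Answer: 442367174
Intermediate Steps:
(-12034 + 5816)*(-42462 - 28681) = -6218*(-71143) = 442367174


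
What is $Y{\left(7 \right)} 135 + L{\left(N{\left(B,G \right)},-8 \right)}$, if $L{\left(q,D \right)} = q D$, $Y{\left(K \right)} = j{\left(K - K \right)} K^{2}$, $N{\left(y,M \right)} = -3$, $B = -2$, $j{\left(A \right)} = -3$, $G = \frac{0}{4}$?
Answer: $-19821$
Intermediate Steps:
$G = 0$ ($G = 0 \cdot \frac{1}{4} = 0$)
$Y{\left(K \right)} = - 3 K^{2}$
$L{\left(q,D \right)} = D q$
$Y{\left(7 \right)} 135 + L{\left(N{\left(B,G \right)},-8 \right)} = - 3 \cdot 7^{2} \cdot 135 - -24 = \left(-3\right) 49 \cdot 135 + 24 = \left(-147\right) 135 + 24 = -19845 + 24 = -19821$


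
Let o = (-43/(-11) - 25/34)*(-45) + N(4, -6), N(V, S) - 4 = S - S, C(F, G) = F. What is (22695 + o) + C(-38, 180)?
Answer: 8421799/374 ≈ 22518.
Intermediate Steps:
N(V, S) = 4 (N(V, S) = 4 + (S - S) = 4 + 0 = 4)
o = -51919/374 (o = (-43/(-11) - 25/34)*(-45) + 4 = (-43*(-1/11) - 25*1/34)*(-45) + 4 = (43/11 - 25/34)*(-45) + 4 = (1187/374)*(-45) + 4 = -53415/374 + 4 = -51919/374 ≈ -138.82)
(22695 + o) + C(-38, 180) = (22695 - 51919/374) - 38 = 8436011/374 - 38 = 8421799/374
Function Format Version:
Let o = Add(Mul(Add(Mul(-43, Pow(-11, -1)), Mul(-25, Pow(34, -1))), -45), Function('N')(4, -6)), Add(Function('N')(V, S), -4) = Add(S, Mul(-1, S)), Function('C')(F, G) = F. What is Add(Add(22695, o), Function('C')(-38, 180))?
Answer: Rational(8421799, 374) ≈ 22518.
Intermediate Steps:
Function('N')(V, S) = 4 (Function('N')(V, S) = Add(4, Add(S, Mul(-1, S))) = Add(4, 0) = 4)
o = Rational(-51919, 374) (o = Add(Mul(Add(Mul(-43, Pow(-11, -1)), Mul(-25, Pow(34, -1))), -45), 4) = Add(Mul(Add(Mul(-43, Rational(-1, 11)), Mul(-25, Rational(1, 34))), -45), 4) = Add(Mul(Add(Rational(43, 11), Rational(-25, 34)), -45), 4) = Add(Mul(Rational(1187, 374), -45), 4) = Add(Rational(-53415, 374), 4) = Rational(-51919, 374) ≈ -138.82)
Add(Add(22695, o), Function('C')(-38, 180)) = Add(Add(22695, Rational(-51919, 374)), -38) = Add(Rational(8436011, 374), -38) = Rational(8421799, 374)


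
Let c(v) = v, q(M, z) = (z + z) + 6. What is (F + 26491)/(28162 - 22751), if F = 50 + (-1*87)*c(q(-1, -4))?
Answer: 26715/5411 ≈ 4.9372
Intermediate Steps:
q(M, z) = 6 + 2*z (q(M, z) = 2*z + 6 = 6 + 2*z)
F = 224 (F = 50 + (-1*87)*(6 + 2*(-4)) = 50 - 87*(6 - 8) = 50 - 87*(-2) = 50 + 174 = 224)
(F + 26491)/(28162 - 22751) = (224 + 26491)/(28162 - 22751) = 26715/5411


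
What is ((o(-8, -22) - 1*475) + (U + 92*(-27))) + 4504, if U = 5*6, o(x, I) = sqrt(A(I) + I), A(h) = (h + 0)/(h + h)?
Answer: 1575 + I*sqrt(86)/2 ≈ 1575.0 + 4.6368*I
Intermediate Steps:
A(h) = 1/2 (A(h) = h/((2*h)) = h*(1/(2*h)) = 1/2)
o(x, I) = sqrt(1/2 + I)
U = 30
((o(-8, -22) - 1*475) + (U + 92*(-27))) + 4504 = ((sqrt(2 + 4*(-22))/2 - 1*475) + (30 + 92*(-27))) + 4504 = ((sqrt(2 - 88)/2 - 475) + (30 - 2484)) + 4504 = ((sqrt(-86)/2 - 475) - 2454) + 4504 = (((I*sqrt(86))/2 - 475) - 2454) + 4504 = ((I*sqrt(86)/2 - 475) - 2454) + 4504 = ((-475 + I*sqrt(86)/2) - 2454) + 4504 = (-2929 + I*sqrt(86)/2) + 4504 = 1575 + I*sqrt(86)/2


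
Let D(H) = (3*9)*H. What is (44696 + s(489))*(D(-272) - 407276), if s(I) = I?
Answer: -18734604700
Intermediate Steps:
D(H) = 27*H
(44696 + s(489))*(D(-272) - 407276) = (44696 + 489)*(27*(-272) - 407276) = 45185*(-7344 - 407276) = 45185*(-414620) = -18734604700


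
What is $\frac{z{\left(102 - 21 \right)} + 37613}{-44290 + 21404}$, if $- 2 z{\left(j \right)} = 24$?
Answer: $- \frac{37601}{22886} \approx -1.643$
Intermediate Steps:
$z{\left(j \right)} = -12$ ($z{\left(j \right)} = \left(- \frac{1}{2}\right) 24 = -12$)
$\frac{z{\left(102 - 21 \right)} + 37613}{-44290 + 21404} = \frac{-12 + 37613}{-44290 + 21404} = \frac{37601}{-22886} = 37601 \left(- \frac{1}{22886}\right) = - \frac{37601}{22886}$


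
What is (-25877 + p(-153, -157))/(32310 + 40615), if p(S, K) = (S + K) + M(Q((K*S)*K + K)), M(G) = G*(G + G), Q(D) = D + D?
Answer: 113790922166741/72925 ≈ 1.5604e+9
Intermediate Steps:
Q(D) = 2*D
M(G) = 2*G² (M(G) = G*(2*G) = 2*G²)
p(S, K) = K + S + 2*(2*K + 2*S*K²)² (p(S, K) = (S + K) + 2*(2*((K*S)*K + K))² = (K + S) + 2*(2*(S*K² + K))² = (K + S) + 2*(2*(K + S*K²))² = (K + S) + 2*(2*K + 2*S*K²)² = K + S + 2*(2*K + 2*S*K²)²)
(-25877 + p(-153, -157))/(32310 + 40615) = (-25877 + (-157 - 153 + 8*(-157)²*(1 - 157*(-153))²))/(32310 + 40615) = (-25877 + (-157 - 153 + 8*24649*(1 + 24021)²))/72925 = (-25877 + (-157 - 153 + 8*24649*24022²))*(1/72925) = (-25877 + (-157 - 153 + 8*24649*577056484))*(1/72925) = (-25877 + (-157 - 153 + 113790922192928))*(1/72925) = (-25877 + 113790922192618)*(1/72925) = 113790922166741*(1/72925) = 113790922166741/72925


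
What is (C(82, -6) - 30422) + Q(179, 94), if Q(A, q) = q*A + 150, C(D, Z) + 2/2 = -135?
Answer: -13582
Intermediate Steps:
C(D, Z) = -136 (C(D, Z) = -1 - 135 = -136)
Q(A, q) = 150 + A*q (Q(A, q) = A*q + 150 = 150 + A*q)
(C(82, -6) - 30422) + Q(179, 94) = (-136 - 30422) + (150 + 179*94) = -30558 + (150 + 16826) = -30558 + 16976 = -13582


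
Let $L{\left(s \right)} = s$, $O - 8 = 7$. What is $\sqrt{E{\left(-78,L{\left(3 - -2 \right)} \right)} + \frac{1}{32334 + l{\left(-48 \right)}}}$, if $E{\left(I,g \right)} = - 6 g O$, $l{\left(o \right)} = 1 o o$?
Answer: $\frac{11 i \sqrt{4462032522}}{34638} \approx 21.213 i$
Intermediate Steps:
$O = 15$ ($O = 8 + 7 = 15$)
$l{\left(o \right)} = o^{2}$ ($l{\left(o \right)} = o o = o^{2}$)
$E{\left(I,g \right)} = - 90 g$ ($E{\left(I,g \right)} = - 6 g 15 = - 90 g$)
$\sqrt{E{\left(-78,L{\left(3 - -2 \right)} \right)} + \frac{1}{32334 + l{\left(-48 \right)}}} = \sqrt{- 90 \left(3 - -2\right) + \frac{1}{32334 + \left(-48\right)^{2}}} = \sqrt{- 90 \left(3 + 2\right) + \frac{1}{32334 + 2304}} = \sqrt{\left(-90\right) 5 + \frac{1}{34638}} = \sqrt{-450 + \frac{1}{34638}} = \sqrt{- \frac{15587099}{34638}} = \frac{11 i \sqrt{4462032522}}{34638}$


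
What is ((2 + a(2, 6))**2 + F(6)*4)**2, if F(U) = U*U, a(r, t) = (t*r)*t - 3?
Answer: 26884225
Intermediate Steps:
a(r, t) = -3 + r*t**2 (a(r, t) = (r*t)*t - 3 = r*t**2 - 3 = -3 + r*t**2)
F(U) = U**2
((2 + a(2, 6))**2 + F(6)*4)**2 = ((2 + (-3 + 2*6**2))**2 + 6**2*4)**2 = ((2 + (-3 + 2*36))**2 + 36*4)**2 = ((2 + (-3 + 72))**2 + 144)**2 = ((2 + 69)**2 + 144)**2 = (71**2 + 144)**2 = (5041 + 144)**2 = 5185**2 = 26884225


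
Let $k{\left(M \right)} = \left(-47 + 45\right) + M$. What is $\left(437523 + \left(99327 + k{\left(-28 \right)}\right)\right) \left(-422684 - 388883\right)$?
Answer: $-435665396940$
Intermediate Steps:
$k{\left(M \right)} = -2 + M$
$\left(437523 + \left(99327 + k{\left(-28 \right)}\right)\right) \left(-422684 - 388883\right) = \left(437523 + \left(99327 - 30\right)\right) \left(-422684 - 388883\right) = \left(437523 + \left(99327 - 30\right)\right) \left(-811567\right) = \left(437523 + 99297\right) \left(-811567\right) = 536820 \left(-811567\right) = -435665396940$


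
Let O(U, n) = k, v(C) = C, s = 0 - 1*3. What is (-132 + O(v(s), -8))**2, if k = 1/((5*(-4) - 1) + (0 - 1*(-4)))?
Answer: 5040025/289 ≈ 17440.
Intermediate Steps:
s = -3 (s = 0 - 3 = -3)
k = -1/17 (k = 1/((-20 - 1) + (0 + 4)) = 1/(-21 + 4) = 1/(-17) = -1/17 ≈ -0.058824)
O(U, n) = -1/17
(-132 + O(v(s), -8))**2 = (-132 - 1/17)**2 = (-2245/17)**2 = 5040025/289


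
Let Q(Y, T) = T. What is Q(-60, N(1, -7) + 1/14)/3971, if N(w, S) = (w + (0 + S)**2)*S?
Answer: -4899/55594 ≈ -0.088121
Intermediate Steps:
N(w, S) = S*(w + S**2) (N(w, S) = (w + S**2)*S = S*(w + S**2))
Q(-60, N(1, -7) + 1/14)/3971 = (-7*(1 + (-7)**2) + 1/14)/3971 = (-7*(1 + 49) + 1/14)*(1/3971) = (-7*50 + 1/14)*(1/3971) = (-350 + 1/14)*(1/3971) = -4899/14*1/3971 = -4899/55594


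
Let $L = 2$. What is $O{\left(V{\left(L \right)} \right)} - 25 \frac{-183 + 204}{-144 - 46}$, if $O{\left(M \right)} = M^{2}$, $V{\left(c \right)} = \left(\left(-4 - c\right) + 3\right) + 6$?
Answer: $\frac{447}{38} \approx 11.763$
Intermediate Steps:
$V{\left(c \right)} = 5 - c$ ($V{\left(c \right)} = \left(-1 - c\right) + 6 = 5 - c$)
$O{\left(V{\left(L \right)} \right)} - 25 \frac{-183 + 204}{-144 - 46} = \left(5 - 2\right)^{2} - 25 \frac{-183 + 204}{-144 - 46} = \left(5 - 2\right)^{2} - 25 \frac{21}{-190} = 3^{2} - 25 \cdot 21 \left(- \frac{1}{190}\right) = 9 - - \frac{105}{38} = 9 + \frac{105}{38} = \frac{447}{38}$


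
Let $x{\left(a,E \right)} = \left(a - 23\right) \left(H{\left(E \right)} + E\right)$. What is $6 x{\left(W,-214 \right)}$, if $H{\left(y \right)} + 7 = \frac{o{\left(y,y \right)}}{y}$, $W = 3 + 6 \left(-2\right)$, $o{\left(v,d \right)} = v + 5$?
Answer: $\frac{4520160}{107} \approx 42245.0$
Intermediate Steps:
$o{\left(v,d \right)} = 5 + v$
$W = -9$ ($W = 3 - 12 = -9$)
$H{\left(y \right)} = -7 + \frac{5 + y}{y}$
$x{\left(a,E \right)} = \left(-23 + a\right) \left(-6 + E + \frac{5}{E}\right)$ ($x{\left(a,E \right)} = \left(a - 23\right) \left(\left(-6 + \frac{5}{E}\right) + E\right) = \left(-23 + a\right) \left(-6 + E + \frac{5}{E}\right)$)
$6 x{\left(W,-214 \right)} = 6 \frac{-115 + 138 \left(-214\right) + \left(-214\right)^{2} \left(-23 - 9\right) - - 9 \left(-5 + 6 \left(-214\right)\right)}{-214} = 6 \left(- \frac{-115 - 29532 + 45796 \left(-32\right) - - 9 \left(-5 - 1284\right)}{214}\right) = 6 \left(- \frac{-115 - 29532 - 1465472 - \left(-9\right) \left(-1289\right)}{214}\right) = 6 \left(- \frac{-115 - 29532 - 1465472 - 11601}{214}\right) = 6 \left(\left(- \frac{1}{214}\right) \left(-1506720\right)\right) = 6 \cdot \frac{753360}{107} = \frac{4520160}{107}$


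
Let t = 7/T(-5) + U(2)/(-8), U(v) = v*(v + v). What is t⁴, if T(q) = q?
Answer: 20736/625 ≈ 33.178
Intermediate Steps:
U(v) = 2*v² (U(v) = v*(2*v) = 2*v²)
t = -12/5 (t = 7/(-5) + (2*2²)/(-8) = 7*(-⅕) + (2*4)*(-⅛) = -7/5 + 8*(-⅛) = -7/5 - 1 = -12/5 ≈ -2.4000)
t⁴ = (-12/5)⁴ = 20736/625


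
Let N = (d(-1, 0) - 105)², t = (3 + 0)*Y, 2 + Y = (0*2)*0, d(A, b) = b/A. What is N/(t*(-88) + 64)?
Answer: 11025/592 ≈ 18.623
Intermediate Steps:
Y = -2 (Y = -2 + (0*2)*0 = -2 + 0*0 = -2 + 0 = -2)
t = -6 (t = (3 + 0)*(-2) = 3*(-2) = -6)
N = 11025 (N = (0/(-1) - 105)² = (0*(-1) - 105)² = (0 - 105)² = (-105)² = 11025)
N/(t*(-88) + 64) = 11025/(-6*(-88) + 64) = 11025/(528 + 64) = 11025/592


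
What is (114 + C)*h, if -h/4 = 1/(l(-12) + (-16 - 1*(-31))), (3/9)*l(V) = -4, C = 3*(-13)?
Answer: -100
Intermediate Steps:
C = -39
l(V) = -12 (l(V) = 3*(-4) = -12)
h = -4/3 (h = -4/(-12 + (-16 - 1*(-31))) = -4/(-12 + (-16 + 31)) = -4/(-12 + 15) = -4/3 ≈ -1.3333)
(114 + C)*h = (114 - 39)*(-4/3) = 75*(-4/3) = -100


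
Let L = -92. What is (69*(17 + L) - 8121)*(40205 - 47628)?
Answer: 98696208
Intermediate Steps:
(69*(17 + L) - 8121)*(40205 - 47628) = (69*(17 - 92) - 8121)*(40205 - 47628) = (69*(-75) - 8121)*(-7423) = (-5175 - 8121)*(-7423) = -13296*(-7423) = 98696208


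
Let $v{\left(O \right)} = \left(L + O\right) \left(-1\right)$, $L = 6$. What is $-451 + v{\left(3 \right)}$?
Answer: $-460$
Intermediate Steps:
$v{\left(O \right)} = -6 - O$ ($v{\left(O \right)} = \left(6 + O\right) \left(-1\right) = -6 - O$)
$-451 + v{\left(3 \right)} = -451 - 9 = -460$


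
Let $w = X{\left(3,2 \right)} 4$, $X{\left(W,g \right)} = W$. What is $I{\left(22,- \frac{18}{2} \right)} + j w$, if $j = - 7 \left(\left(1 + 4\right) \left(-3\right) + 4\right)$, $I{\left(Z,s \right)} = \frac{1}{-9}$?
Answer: $\frac{8315}{9} \approx 923.89$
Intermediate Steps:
$w = 12$ ($w = 3 \cdot 4 = 12$)
$I{\left(Z,s \right)} = - \frac{1}{9}$
$j = 77$ ($j = - 7 \left(5 \left(-3\right) + 4\right) = - 7 \left(-15 + 4\right) = \left(-7\right) \left(-11\right) = 77$)
$I{\left(22,- \frac{18}{2} \right)} + j w = - \frac{1}{9} + 77 \cdot 12 = - \frac{1}{9} + 924 = \frac{8315}{9}$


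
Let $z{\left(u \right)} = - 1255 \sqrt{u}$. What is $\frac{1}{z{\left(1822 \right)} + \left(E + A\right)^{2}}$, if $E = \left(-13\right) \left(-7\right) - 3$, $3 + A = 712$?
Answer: $\frac{635209}{400620778131} + \frac{1255 \sqrt{1822}}{400620778131} \approx 1.7193 \cdot 10^{-6}$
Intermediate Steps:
$A = 709$ ($A = -3 + 712 = 709$)
$E = 88$ ($E = 91 - 3 = 88$)
$\frac{1}{z{\left(1822 \right)} + \left(E + A\right)^{2}} = \frac{1}{- 1255 \sqrt{1822} + \left(88 + 709\right)^{2}} = \frac{1}{- 1255 \sqrt{1822} + 797^{2}} = \frac{1}{- 1255 \sqrt{1822} + 635209} = \frac{1}{635209 - 1255 \sqrt{1822}}$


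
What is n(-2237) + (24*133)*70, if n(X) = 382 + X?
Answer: 221585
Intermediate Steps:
n(-2237) + (24*133)*70 = (382 - 2237) + (24*133)*70 = -1855 + 3192*70 = -1855 + 223440 = 221585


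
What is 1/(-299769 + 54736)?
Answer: -1/245033 ≈ -4.0811e-6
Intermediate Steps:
1/(-299769 + 54736) = 1/(-245033) = -1/245033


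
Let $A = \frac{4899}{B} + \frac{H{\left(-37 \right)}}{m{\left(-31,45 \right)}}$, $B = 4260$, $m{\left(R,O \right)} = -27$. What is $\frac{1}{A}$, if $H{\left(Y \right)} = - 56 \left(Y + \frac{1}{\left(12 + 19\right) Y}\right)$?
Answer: $- \frac{619380}{46820513} \approx -0.013229$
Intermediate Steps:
$H{\left(Y \right)} = - 56 Y - \frac{56}{31 Y}$ ($H{\left(Y \right)} = - 56 \left(Y + \frac{1}{31 Y}\right) = - 56 Y - \frac{56}{31 Y}$)
$A = - \frac{46820513}{619380}$ ($A = \frac{4899}{4260} + \frac{\left(-56\right) \left(-37\right) - \frac{56}{31 \left(-37\right)}}{-27} = 4899 \cdot \frac{1}{4260} + \left(2072 - - \frac{56}{1147}\right) \left(- \frac{1}{27}\right) = \frac{23}{20} + \left(2072 + \frac{56}{1147}\right) \left(- \frac{1}{27}\right) = \frac{23}{20} + \frac{2376640}{1147} \left(- \frac{1}{27}\right) = \frac{23}{20} - \frac{2376640}{30969} = - \frac{46820513}{619380} \approx -75.593$)
$\frac{1}{A} = \frac{1}{- \frac{46820513}{619380}} = - \frac{619380}{46820513}$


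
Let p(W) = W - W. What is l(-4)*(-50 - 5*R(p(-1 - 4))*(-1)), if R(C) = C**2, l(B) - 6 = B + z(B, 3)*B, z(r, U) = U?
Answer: 500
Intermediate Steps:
p(W) = 0
l(B) = 6 + 4*B (l(B) = 6 + (B + 3*B) = 6 + 4*B)
l(-4)*(-50 - 5*R(p(-1 - 4))*(-1)) = (6 + 4*(-4))*(-50 - 5*0**2*(-1)) = (6 - 16)*(-50 - 5*0*(-1)) = -10*(-50 + 0*(-1)) = -10*(-50 + 0) = -10*(-50) = 500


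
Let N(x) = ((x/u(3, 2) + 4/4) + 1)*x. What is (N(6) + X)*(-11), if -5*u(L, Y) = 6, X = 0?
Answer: 198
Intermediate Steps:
u(L, Y) = -6/5 (u(L, Y) = -⅕*6 = -6/5)
N(x) = x*(2 - 5*x/6) (N(x) = ((x/(-6/5) + 4/4) + 1)*x = ((x*(-⅚) + 4*(¼)) + 1)*x = ((-5*x/6 + 1) + 1)*x = ((1 - 5*x/6) + 1)*x = (2 - 5*x/6)*x = x*(2 - 5*x/6))
(N(6) + X)*(-11) = ((⅙)*6*(12 - 5*6) + 0)*(-11) = ((⅙)*6*(12 - 30) + 0)*(-11) = ((⅙)*6*(-18) + 0)*(-11) = (-18 + 0)*(-11) = -18*(-11) = 198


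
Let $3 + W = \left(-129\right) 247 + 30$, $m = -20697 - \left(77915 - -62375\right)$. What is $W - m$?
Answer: $129151$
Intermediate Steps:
$m = -160987$ ($m = -20697 - \left(77915 + 62375\right) = -20697 - 140290 = -160987$)
$W = -31836$ ($W = -3 + \left(\left(-129\right) 247 + 30\right) = -3 + \left(-31863 + 30\right) = -3 - 31833 = -31836$)
$W - m = -31836 - -160987 = -31836 + 160987 = 129151$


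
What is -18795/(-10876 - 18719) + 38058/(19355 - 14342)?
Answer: 27123241/3296883 ≈ 8.2269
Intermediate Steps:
-18795/(-10876 - 18719) + 38058/(19355 - 14342) = -18795/(-29595) + 38058/5013 = -18795*(-1/29595) + 38058*(1/5013) = 1253/1973 + 12686/1671 = 27123241/3296883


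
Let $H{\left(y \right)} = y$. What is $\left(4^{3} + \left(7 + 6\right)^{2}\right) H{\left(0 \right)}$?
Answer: $0$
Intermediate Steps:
$\left(4^{3} + \left(7 + 6\right)^{2}\right) H{\left(0 \right)} = \left(4^{3} + \left(7 + 6\right)^{2}\right) 0 = \left(64 + 13^{2}\right) 0 = \left(64 + 169\right) 0 = 233 \cdot 0 = 0$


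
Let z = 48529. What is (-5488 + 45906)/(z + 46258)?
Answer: 5774/13541 ≈ 0.42641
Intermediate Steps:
(-5488 + 45906)/(z + 46258) = (-5488 + 45906)/(48529 + 46258) = 40418/94787 = 40418*(1/94787) = 5774/13541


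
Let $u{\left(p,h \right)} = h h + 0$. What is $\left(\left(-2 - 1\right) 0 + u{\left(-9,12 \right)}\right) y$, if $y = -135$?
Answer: $-19440$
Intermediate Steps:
$u{\left(p,h \right)} = h^{2}$ ($u{\left(p,h \right)} = h^{2} + 0 = h^{2}$)
$\left(\left(-2 - 1\right) 0 + u{\left(-9,12 \right)}\right) y = \left(\left(-2 - 1\right) 0 + 12^{2}\right) \left(-135\right) = \left(\left(-3\right) 0 + 144\right) \left(-135\right) = \left(0 + 144\right) \left(-135\right) = 144 \left(-135\right) = -19440$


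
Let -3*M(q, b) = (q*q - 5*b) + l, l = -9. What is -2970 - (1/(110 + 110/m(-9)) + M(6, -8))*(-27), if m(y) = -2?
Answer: -196488/55 ≈ -3572.5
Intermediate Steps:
M(q, b) = 3 - q²/3 + 5*b/3 (M(q, b) = -((q*q - 5*b) - 9)/3 = -((q² - 5*b) - 9)/3 = -(-9 + q² - 5*b)/3 = 3 - q²/3 + 5*b/3)
-2970 - (1/(110 + 110/m(-9)) + M(6, -8))*(-27) = -2970 - (1/(110 + 110/(-2)) + (3 - ⅓*6² + (5/3)*(-8)))*(-27) = -2970 - (1/(110 + 110*(-½)) + (3 - ⅓*36 - 40/3))*(-27) = -2970 - (1/(110 - 55) + (3 - 12 - 40/3))*(-27) = -2970 - (1/55 - 67/3)*(-27) = -2970 - (-3682)*(-27)/165 = -2970 - 1*33138/55 = -2970 - 33138/55 = -196488/55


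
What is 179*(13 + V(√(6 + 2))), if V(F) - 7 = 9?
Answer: 5191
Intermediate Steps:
V(F) = 16 (V(F) = 7 + 9 = 16)
179*(13 + V(√(6 + 2))) = 179*(13 + 16) = 179*29 = 5191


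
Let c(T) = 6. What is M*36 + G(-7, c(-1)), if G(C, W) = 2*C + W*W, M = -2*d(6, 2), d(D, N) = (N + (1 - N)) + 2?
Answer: -194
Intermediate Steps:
d(D, N) = 3 (d(D, N) = 1 + 2 = 3)
M = -6 (M = -2*3 = -6)
G(C, W) = W² + 2*C (G(C, W) = 2*C + W² = W² + 2*C)
M*36 + G(-7, c(-1)) = -6*36 + (6² + 2*(-7)) = -216 + (36 - 14) = -216 + 22 = -194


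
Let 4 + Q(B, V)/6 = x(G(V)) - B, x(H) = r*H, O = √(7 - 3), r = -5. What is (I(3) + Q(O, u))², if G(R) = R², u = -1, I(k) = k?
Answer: 3969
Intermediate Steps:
O = 2 (O = √4 = 2)
x(H) = -5*H
Q(B, V) = -24 - 30*V² - 6*B (Q(B, V) = -24 + 6*(-5*V² - B) = -24 + 6*(-B - 5*V²) = -24 + (-30*V² - 6*B) = -24 - 30*V² - 6*B)
(I(3) + Q(O, u))² = (3 + (-24 - 30*(-1)² - 6*2))² = (3 + (-24 - 30*1 - 12))² = (3 + (-24 - 30 - 12))² = (3 - 66)² = (-63)² = 3969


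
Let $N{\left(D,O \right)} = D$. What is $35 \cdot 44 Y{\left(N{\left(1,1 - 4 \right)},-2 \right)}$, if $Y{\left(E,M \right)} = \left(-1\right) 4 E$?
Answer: $-6160$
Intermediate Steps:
$Y{\left(E,M \right)} = - 4 E$
$35 \cdot 44 Y{\left(N{\left(1,1 - 4 \right)},-2 \right)} = 35 \cdot 44 \left(\left(-4\right) 1\right) = 1540 \left(-4\right) = -6160$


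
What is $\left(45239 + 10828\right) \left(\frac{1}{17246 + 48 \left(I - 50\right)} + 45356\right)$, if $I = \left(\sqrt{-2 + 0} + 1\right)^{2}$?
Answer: $\frac{56067 \left(- 671178089 i + 4354176 \sqrt{2}\right)}{2 \left(- 7399 i + 48 \sqrt{2}\right)} \approx 2.543 \cdot 10^{9} - 0.03125 i$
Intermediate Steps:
$I = \left(1 + i \sqrt{2}\right)^{2}$ ($I = \left(\sqrt{-2} + 1\right)^{2} = \left(i \sqrt{2} + 1\right)^{2} = \left(1 + i \sqrt{2}\right)^{2} \approx -1.0 + 2.8284 i$)
$\left(45239 + 10828\right) \left(\frac{1}{17246 + 48 \left(I - 50\right)} + 45356\right) = \left(45239 + 10828\right) \left(\frac{1}{17246 + 48 \left(\left(1 + i \sqrt{2}\right)^{2} - 50\right)} + 45356\right) = 56067 \left(\frac{1}{17246 + 48 \left(-50 + \left(1 + i \sqrt{2}\right)^{2}\right)} + 45356\right) = 56067 \left(\frac{1}{17246 - \left(2400 - 48 \left(1 + i \sqrt{2}\right)^{2}\right)} + 45356\right) = 56067 \left(\frac{1}{14846 + 48 \left(1 + i \sqrt{2}\right)^{2}} + 45356\right) = 56067 \left(45356 + \frac{1}{14846 + 48 \left(1 + i \sqrt{2}\right)^{2}}\right) = 2542974852 + \frac{56067}{14846 + 48 \left(1 + i \sqrt{2}\right)^{2}}$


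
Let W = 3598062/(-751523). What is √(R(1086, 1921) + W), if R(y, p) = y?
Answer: 2*√152663614915017/751523 ≈ 32.882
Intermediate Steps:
W = -3598062/751523 (W = 3598062*(-1/751523) = -3598062/751523 ≈ -4.7877)
√(R(1086, 1921) + W) = √(1086 - 3598062/751523) = √(812555916/751523) = 2*√152663614915017/751523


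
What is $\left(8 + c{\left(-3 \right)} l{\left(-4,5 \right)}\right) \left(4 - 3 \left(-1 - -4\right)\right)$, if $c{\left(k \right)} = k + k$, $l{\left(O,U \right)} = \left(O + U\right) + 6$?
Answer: $170$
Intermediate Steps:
$l{\left(O,U \right)} = 6 + O + U$
$c{\left(k \right)} = 2 k$
$\left(8 + c{\left(-3 \right)} l{\left(-4,5 \right)}\right) \left(4 - 3 \left(-1 - -4\right)\right) = \left(8 + 2 \left(-3\right) \left(6 - 4 + 5\right)\right) \left(4 - 3 \left(-1 - -4\right)\right) = \left(8 - 42\right) \left(4 - 3 \left(-1 + 4\right)\right) = \left(8 - 42\right) \left(4 - 9\right) = - 34 \left(4 - 9\right) = \left(-34\right) \left(-5\right) = 170$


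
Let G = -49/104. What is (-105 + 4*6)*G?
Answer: 3969/104 ≈ 38.163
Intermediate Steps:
G = -49/104 (G = -49*1/104 = -49/104 ≈ -0.47115)
(-105 + 4*6)*G = (-105 + 4*6)*(-49/104) = (-105 + 24)*(-49/104) = -81*(-49/104) = 3969/104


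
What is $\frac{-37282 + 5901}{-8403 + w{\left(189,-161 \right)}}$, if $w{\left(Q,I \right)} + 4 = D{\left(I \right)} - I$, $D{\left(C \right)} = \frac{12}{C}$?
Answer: $\frac{5052341}{1327618} \approx 3.8056$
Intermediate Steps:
$w{\left(Q,I \right)} = -4 - I + \frac{12}{I}$ ($w{\left(Q,I \right)} = -4 - \left(I - \frac{12}{I}\right) = -4 - I + \frac{12}{I}$)
$\frac{-37282 + 5901}{-8403 + w{\left(189,-161 \right)}} = \frac{-37282 + 5901}{-8403 - \left(-157 + \frac{12}{161}\right)} = - \frac{31381}{-8403 + \left(-4 + 161 + 12 \left(- \frac{1}{161}\right)\right)} = - \frac{31381}{-8403 - - \frac{25265}{161}} = - \frac{31381}{-8403 + \frac{25265}{161}} = - \frac{31381}{- \frac{1327618}{161}} = \left(-31381\right) \left(- \frac{161}{1327618}\right) = \frac{5052341}{1327618}$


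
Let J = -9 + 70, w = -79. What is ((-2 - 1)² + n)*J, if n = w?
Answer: -4270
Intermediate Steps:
n = -79
J = 61
((-2 - 1)² + n)*J = ((-2 - 1)² - 79)*61 = ((-3)² - 79)*61 = (9 - 79)*61 = -70*61 = -4270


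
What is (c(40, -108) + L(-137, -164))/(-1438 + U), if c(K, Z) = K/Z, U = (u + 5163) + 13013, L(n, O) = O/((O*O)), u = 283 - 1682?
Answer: -1667/67921092 ≈ -2.4543e-5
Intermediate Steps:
u = -1399
L(n, O) = 1/O (L(n, O) = O/(O²) = O/O² = 1/O)
U = 16777 (U = (-1399 + 5163) + 13013 = 3764 + 13013 = 16777)
(c(40, -108) + L(-137, -164))/(-1438 + U) = (40/(-108) + 1/(-164))/(-1438 + 16777) = (40*(-1/108) - 1/164)/15339 = (-10/27 - 1/164)*(1/15339) = -1667/4428*1/15339 = -1667/67921092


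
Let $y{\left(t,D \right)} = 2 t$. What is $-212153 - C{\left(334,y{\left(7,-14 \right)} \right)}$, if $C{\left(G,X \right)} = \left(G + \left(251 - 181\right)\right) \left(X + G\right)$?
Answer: $-352745$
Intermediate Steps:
$C{\left(G,X \right)} = \left(70 + G\right) \left(G + X\right)$ ($C{\left(G,X \right)} = \left(G + 70\right) \left(G + X\right) = \left(70 + G\right) \left(G + X\right)$)
$-212153 - C{\left(334,y{\left(7,-14 \right)} \right)} = -212153 - \left(334^{2} + 70 \cdot 334 + 70 \cdot 2 \cdot 7 + 334 \cdot 2 \cdot 7\right) = -212153 - \left(111556 + 23380 + 70 \cdot 14 + 334 \cdot 14\right) = -212153 - \left(111556 + 23380 + 980 + 4676\right) = -212153 - 140592 = -352745$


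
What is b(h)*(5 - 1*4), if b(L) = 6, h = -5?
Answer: 6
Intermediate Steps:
b(h)*(5 - 1*4) = 6*(5 - 1*4) = 6*(5 - 4) = 6*1 = 6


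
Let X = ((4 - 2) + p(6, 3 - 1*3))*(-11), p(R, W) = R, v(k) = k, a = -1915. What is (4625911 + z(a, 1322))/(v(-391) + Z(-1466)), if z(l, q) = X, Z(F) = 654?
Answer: 4625823/263 ≈ 17589.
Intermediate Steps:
X = -88 (X = ((4 - 2) + 6)*(-11) = (2 + 6)*(-11) = 8*(-11) = -88)
z(l, q) = -88
(4625911 + z(a, 1322))/(v(-391) + Z(-1466)) = (4625911 - 88)/(-391 + 654) = 4625823/263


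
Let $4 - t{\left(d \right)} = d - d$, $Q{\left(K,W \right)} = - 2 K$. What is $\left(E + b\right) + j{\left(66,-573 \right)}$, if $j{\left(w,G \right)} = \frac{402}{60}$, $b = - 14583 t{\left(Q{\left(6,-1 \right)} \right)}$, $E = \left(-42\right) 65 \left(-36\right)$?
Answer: $\frac{399547}{10} \approx 39955.0$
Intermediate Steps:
$E = 98280$ ($E = \left(-2730\right) \left(-36\right) = 98280$)
$t{\left(d \right)} = 4$ ($t{\left(d \right)} = 4 - \left(d - d\right) = 4 - 0 = 4 + 0 = 4$)
$b = -58332$ ($b = \left(-14583\right) 4 = -58332$)
$j{\left(w,G \right)} = \frac{67}{10}$ ($j{\left(w,G \right)} = 402 \cdot \frac{1}{60} = \frac{67}{10}$)
$\left(E + b\right) + j{\left(66,-573 \right)} = \left(98280 - 58332\right) + \frac{67}{10} = 39948 + \frac{67}{10} = \frac{399547}{10}$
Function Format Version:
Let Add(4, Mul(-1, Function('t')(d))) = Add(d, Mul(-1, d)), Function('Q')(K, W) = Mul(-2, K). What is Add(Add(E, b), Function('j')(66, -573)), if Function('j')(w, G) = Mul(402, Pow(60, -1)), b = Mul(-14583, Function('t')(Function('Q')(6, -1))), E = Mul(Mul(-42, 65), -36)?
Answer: Rational(399547, 10) ≈ 39955.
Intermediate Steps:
E = 98280 (E = Mul(-2730, -36) = 98280)
Function('t')(d) = 4 (Function('t')(d) = Add(4, Mul(-1, Add(d, Mul(-1, d)))) = Add(4, Mul(-1, 0)) = Add(4, 0) = 4)
b = -58332 (b = Mul(-14583, 4) = -58332)
Function('j')(w, G) = Rational(67, 10) (Function('j')(w, G) = Mul(402, Rational(1, 60)) = Rational(67, 10))
Add(Add(E, b), Function('j')(66, -573)) = Add(Add(98280, -58332), Rational(67, 10)) = Add(39948, Rational(67, 10)) = Rational(399547, 10)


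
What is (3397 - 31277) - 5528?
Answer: -33408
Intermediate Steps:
(3397 - 31277) - 5528 = -27880 - 5528 = -33408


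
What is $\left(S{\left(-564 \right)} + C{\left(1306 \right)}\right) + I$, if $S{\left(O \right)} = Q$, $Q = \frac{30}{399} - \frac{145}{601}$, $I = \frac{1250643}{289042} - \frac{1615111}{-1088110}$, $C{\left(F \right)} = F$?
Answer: $\frac{8243586892121041499}{6284921778432115} \approx 1311.6$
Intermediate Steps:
$I = \frac{456918017098}{78627372655}$ ($I = 1250643 \cdot \frac{1}{289042} - - \frac{1615111}{1088110} = \frac{1250643}{289042} + \frac{1615111}{1088110} = \frac{456918017098}{78627372655} \approx 5.8112$)
$Q = - \frac{13275}{79933}$ ($Q = 30 \cdot \frac{1}{399} - \frac{145}{601} = \frac{10}{133} - \frac{145}{601} = - \frac{13275}{79933} \approx -0.16608$)
$S{\left(O \right)} = - \frac{13275}{79933}$
$\left(S{\left(-564 \right)} + C{\left(1306 \right)}\right) + I = \left(- \frac{13275}{79933} + 1306\right) + \frac{456918017098}{78627372655} = \frac{104379223}{79933} + \frac{456918017098}{78627372655} = \frac{8243586892121041499}{6284921778432115}$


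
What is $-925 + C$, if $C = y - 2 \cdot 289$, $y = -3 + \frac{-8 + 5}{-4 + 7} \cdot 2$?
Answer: $-1508$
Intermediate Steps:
$y = -5$ ($y = -3 + - \frac{3}{3} \cdot 2 = -3 + \left(-3\right) \frac{1}{3} \cdot 2 = -3 - 2 = -5$)
$C = -583$ ($C = -5 - 2 \cdot 289 = -5 - 578 = -583$)
$-925 + C = -925 - 583 = -1508$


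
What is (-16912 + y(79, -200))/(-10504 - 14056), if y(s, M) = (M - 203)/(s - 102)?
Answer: 388573/564880 ≈ 0.68789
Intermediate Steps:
y(s, M) = (-203 + M)/(-102 + s)
(-16912 + y(79, -200))/(-10504 - 14056) = (-16912 + (-203 - 200)/(-102 + 79))/(-10504 - 14056) = (-16912 - 403/(-23))/(-24560) = (-16912 - 1/23*(-403))*(-1/24560) = (-16912 + 403/23)*(-1/24560) = -388573/23*(-1/24560) = 388573/564880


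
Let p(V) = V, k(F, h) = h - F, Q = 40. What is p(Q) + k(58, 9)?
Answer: -9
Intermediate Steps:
p(Q) + k(58, 9) = 40 + (9 - 1*58) = 40 + (9 - 58) = 40 - 49 = -9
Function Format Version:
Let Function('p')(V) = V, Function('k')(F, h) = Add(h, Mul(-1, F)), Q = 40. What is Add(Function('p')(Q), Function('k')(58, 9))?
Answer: -9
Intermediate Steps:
Add(Function('p')(Q), Function('k')(58, 9)) = Add(40, Add(9, Mul(-1, 58))) = Add(40, Add(9, -58)) = Add(40, -49) = -9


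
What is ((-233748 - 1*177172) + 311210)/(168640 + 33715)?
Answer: -19942/40471 ≈ -0.49275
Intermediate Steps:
((-233748 - 1*177172) + 311210)/(168640 + 33715) = ((-233748 - 177172) + 311210)/202355 = (-410920 + 311210)*(1/202355) = -99710*1/202355 = -19942/40471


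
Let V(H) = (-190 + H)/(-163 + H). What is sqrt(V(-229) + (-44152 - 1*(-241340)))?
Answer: sqrt(154596230)/28 ≈ 444.06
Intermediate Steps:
V(H) = (-190 + H)/(-163 + H)
sqrt(V(-229) + (-44152 - 1*(-241340))) = sqrt((-190 - 229)/(-163 - 229) + (-44152 - 1*(-241340))) = sqrt(-419/(-392) + (-44152 + 241340)) = sqrt(-1/392*(-419) + 197188) = sqrt(419/392 + 197188) = sqrt(77298115/392) = sqrt(154596230)/28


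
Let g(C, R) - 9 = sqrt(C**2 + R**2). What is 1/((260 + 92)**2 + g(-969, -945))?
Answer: 123913/15352599583 - 3*sqrt(203554)/15352599583 ≈ 7.9830e-6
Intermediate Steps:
g(C, R) = 9 + sqrt(C**2 + R**2)
1/((260 + 92)**2 + g(-969, -945)) = 1/((260 + 92)**2 + (9 + sqrt((-969)**2 + (-945)**2))) = 1/(352**2 + (9 + sqrt(938961 + 893025))) = 1/(123904 + (9 + sqrt(1831986))) = 1/(123904 + (9 + 3*sqrt(203554))) = 1/(123913 + 3*sqrt(203554))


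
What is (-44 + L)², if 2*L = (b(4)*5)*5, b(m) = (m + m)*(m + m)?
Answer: 571536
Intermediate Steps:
b(m) = 4*m² (b(m) = (2*m)*(2*m) = 4*m²)
L = 800 (L = (((4*4²)*5)*5)/2 = (((4*16)*5)*5)/2 = ((64*5)*5)/2 = (320*5)/2 = (½)*1600 = 800)
(-44 + L)² = (-44 + 800)² = 756² = 571536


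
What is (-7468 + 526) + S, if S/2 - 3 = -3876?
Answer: -14688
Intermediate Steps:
S = -7746 (S = 6 + 2*(-3876) = 6 - 7752 = -7746)
(-7468 + 526) + S = (-7468 + 526) - 7746 = -6942 - 7746 = -14688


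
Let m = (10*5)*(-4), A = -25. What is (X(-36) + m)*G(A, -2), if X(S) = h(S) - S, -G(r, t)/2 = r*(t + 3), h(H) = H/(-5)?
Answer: -7840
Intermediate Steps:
h(H) = -H/5 (h(H) = H*(-1/5) = -H/5)
m = -200 (m = 50*(-4) = -200)
G(r, t) = -2*r*(3 + t) (G(r, t) = -2*r*(t + 3) = -2*r*(3 + t))
X(S) = -6*S/5 (X(S) = -S/5 - S = -6*S/5)
(X(-36) + m)*G(A, -2) = (-6/5*(-36) - 200)*(-2*(-25)*(3 - 2)) = (216/5 - 200)*(-2*(-25)*1) = -784/5*50 = -7840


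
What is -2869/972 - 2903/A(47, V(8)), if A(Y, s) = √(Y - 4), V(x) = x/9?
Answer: -2869/972 - 2903*√43/43 ≈ -445.65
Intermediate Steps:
V(x) = x/9 (V(x) = x*(⅑) = x/9)
A(Y, s) = √(-4 + Y)
-2869/972 - 2903/A(47, V(8)) = -2869/972 - 2903/√(-4 + 47) = -2869*1/972 - 2903*√43/43 = -2869/972 - 2903*√43/43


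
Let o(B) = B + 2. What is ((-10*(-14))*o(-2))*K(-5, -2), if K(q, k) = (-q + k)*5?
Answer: 0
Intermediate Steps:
o(B) = 2 + B
K(q, k) = -5*q + 5*k (K(q, k) = (k - q)*5 = -5*q + 5*k)
((-10*(-14))*o(-2))*K(-5, -2) = ((-10*(-14))*(2 - 2))*(-5*(-5) + 5*(-2)) = (140*0)*(25 - 10) = 0*15 = 0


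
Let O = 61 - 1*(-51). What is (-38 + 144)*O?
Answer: 11872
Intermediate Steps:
O = 112 (O = 61 + 51 = 112)
(-38 + 144)*O = (-38 + 144)*112 = 106*112 = 11872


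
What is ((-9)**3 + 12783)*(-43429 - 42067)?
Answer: -1030568784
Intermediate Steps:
((-9)**3 + 12783)*(-43429 - 42067) = (-729 + 12783)*(-85496) = 12054*(-85496) = -1030568784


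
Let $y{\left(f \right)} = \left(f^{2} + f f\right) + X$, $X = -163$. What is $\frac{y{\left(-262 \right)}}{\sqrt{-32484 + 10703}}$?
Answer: $- \frac{137125 i \sqrt{21781}}{21781} \approx - 929.13 i$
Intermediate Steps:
$y{\left(f \right)} = -163 + 2 f^{2}$ ($y{\left(f \right)} = \left(f^{2} + f f\right) - 163 = \left(f^{2} + f^{2}\right) - 163 = 2 f^{2} - 163 = -163 + 2 f^{2}$)
$\frac{y{\left(-262 \right)}}{\sqrt{-32484 + 10703}} = \frac{-163 + 2 \left(-262\right)^{2}}{\sqrt{-32484 + 10703}} = \frac{-163 + 2 \cdot 68644}{\sqrt{-21781}} = \frac{-163 + 137288}{i \sqrt{21781}} = 137125 \left(- \frac{i \sqrt{21781}}{21781}\right) = - \frac{137125 i \sqrt{21781}}{21781}$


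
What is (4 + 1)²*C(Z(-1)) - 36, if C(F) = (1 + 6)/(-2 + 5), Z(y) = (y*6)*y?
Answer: 67/3 ≈ 22.333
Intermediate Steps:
Z(y) = 6*y² (Z(y) = (6*y)*y = 6*y²)
C(F) = 7/3
(4 + 1)²*C(Z(-1)) - 36 = (4 + 1)²*(7/3) - 36 = 5²*(7/3) - 36 = 25*(7/3) - 36 = 175/3 - 36 = 67/3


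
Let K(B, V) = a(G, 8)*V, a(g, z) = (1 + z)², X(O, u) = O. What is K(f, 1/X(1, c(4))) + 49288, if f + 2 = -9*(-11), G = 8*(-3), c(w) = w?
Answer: 49369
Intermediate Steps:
G = -24
f = 97 (f = -2 - 9*(-11) = -2 + 99 = 97)
K(B, V) = 81*V (K(B, V) = (1 + 8)²*V = 9²*V = 81*V)
K(f, 1/X(1, c(4))) + 49288 = 81/1 + 49288 = 81*1 + 49288 = 81 + 49288 = 49369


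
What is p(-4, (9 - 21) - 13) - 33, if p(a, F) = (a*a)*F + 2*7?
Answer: -419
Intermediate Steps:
p(a, F) = 14 + F*a² (p(a, F) = a²*F + 14 = F*a² + 14 = 14 + F*a²)
p(-4, (9 - 21) - 13) - 33 = (14 + ((9 - 21) - 13)*(-4)²) - 33 = (14 + (-12 - 13)*16) - 33 = (14 - 25*16) - 33 = (14 - 400) - 33 = -386 - 33 = -419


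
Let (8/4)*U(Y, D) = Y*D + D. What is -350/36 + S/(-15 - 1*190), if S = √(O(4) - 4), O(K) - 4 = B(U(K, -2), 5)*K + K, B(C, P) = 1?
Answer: -175/18 - 2*√2/205 ≈ -9.7360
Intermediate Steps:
U(Y, D) = D/2 + D*Y/2 (U(Y, D) = (Y*D + D)/2 = (D*Y + D)/2 = (D + D*Y)/2 = D/2 + D*Y/2)
O(K) = 4 + 2*K (O(K) = 4 + (1*K + K) = 4 + (K + K) = 4 + 2*K)
S = 2*√2 (S = √((4 + 2*4) - 4) = √((4 + 8) - 4) = √(12 - 4) = √8 = 2*√2 ≈ 2.8284)
-350/36 + S/(-15 - 1*190) = -350/36 + (2*√2)/(-15 - 1*190) = -350*1/36 + (2*√2)/(-15 - 190) = -175/18 + (2*√2)/(-205) = -175/18 + (2*√2)*(-1/205) = -175/18 - 2*√2/205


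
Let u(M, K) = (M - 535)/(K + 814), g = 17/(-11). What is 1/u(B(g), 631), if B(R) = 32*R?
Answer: -15895/6429 ≈ -2.4724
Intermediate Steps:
g = -17/11 (g = 17*(-1/11) = -17/11 ≈ -1.5455)
u(M, K) = (-535 + M)/(814 + K)
1/u(B(g), 631) = 1/((-535 + 32*(-17/11))/(814 + 631)) = 1/((-535 - 544/11)/1445) = 1/((1/1445)*(-6429/11)) = 1/(-6429/15895) = -15895/6429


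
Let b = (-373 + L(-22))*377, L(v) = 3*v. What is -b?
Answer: 165503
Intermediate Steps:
b = -165503 (b = (-373 + 3*(-22))*377 = (-373 - 66)*377 = -439*377 = -165503)
-b = -1*(-165503) = 165503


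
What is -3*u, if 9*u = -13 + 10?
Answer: 1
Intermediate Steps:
u = -1/3 (u = (-13 + 10)/9 = (1/9)*(-3) = -1/3 ≈ -0.33333)
-3*u = -3*(-1/3) = 1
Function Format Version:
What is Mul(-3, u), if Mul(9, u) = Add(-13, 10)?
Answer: 1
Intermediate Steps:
u = Rational(-1, 3) (u = Mul(Rational(1, 9), Add(-13, 10)) = Mul(Rational(1, 9), -3) = Rational(-1, 3) ≈ -0.33333)
Mul(-3, u) = Mul(-3, Rational(-1, 3)) = 1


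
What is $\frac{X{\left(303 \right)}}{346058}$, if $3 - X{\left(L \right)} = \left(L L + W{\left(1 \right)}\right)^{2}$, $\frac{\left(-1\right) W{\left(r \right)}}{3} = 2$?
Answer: $- \frac{4213895403}{173029} \approx -24354.0$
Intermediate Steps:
$W{\left(r \right)} = -6$ ($W{\left(r \right)} = \left(-3\right) 2 = -6$)
$X{\left(L \right)} = 3 - \left(-6 + L^{2}\right)^{2}$ ($X{\left(L \right)} = 3 - \left(L L - 6\right)^{2} = 3 - \left(L^{2} - 6\right)^{2} = 3 - \left(-6 + L^{2}\right)^{2}$)
$\frac{X{\left(303 \right)}}{346058} = \frac{3 - \left(-6 + 303^{2}\right)^{2}}{346058} = \left(3 - \left(-6 + 91809\right)^{2}\right) \frac{1}{346058} = \left(3 - 91803^{2}\right) \frac{1}{346058} = \left(3 - 8427790809\right) \frac{1}{346058} = \left(-8427790806\right) \frac{1}{346058} = - \frac{4213895403}{173029}$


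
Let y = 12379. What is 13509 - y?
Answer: 1130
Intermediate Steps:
13509 - y = 13509 - 1*12379 = 13509 - 12379 = 1130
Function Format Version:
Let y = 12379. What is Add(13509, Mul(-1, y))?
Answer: 1130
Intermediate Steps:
Add(13509, Mul(-1, y)) = Add(13509, Mul(-1, 12379)) = Add(13509, -12379) = 1130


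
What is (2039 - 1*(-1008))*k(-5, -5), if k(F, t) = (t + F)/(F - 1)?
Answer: 15235/3 ≈ 5078.3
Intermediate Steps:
k(F, t) = (F + t)/(-1 + F)
(2039 - 1*(-1008))*k(-5, -5) = (2039 - 1*(-1008))*((-5 - 5)/(-1 - 5)) = (2039 + 1008)*(-10/(-6)) = 3047*(-⅙*(-10)) = 3047*(5/3) = 15235/3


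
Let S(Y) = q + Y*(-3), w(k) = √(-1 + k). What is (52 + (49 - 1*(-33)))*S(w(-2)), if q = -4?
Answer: -536 - 402*I*√3 ≈ -536.0 - 696.28*I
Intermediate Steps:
S(Y) = -4 - 3*Y (S(Y) = -4 + Y*(-3) = -4 - 3*Y)
(52 + (49 - 1*(-33)))*S(w(-2)) = (52 + (49 - 1*(-33)))*(-4 - 3*√(-1 - 2)) = (52 + (49 + 33))*(-4 - 3*I*√3) = (52 + 82)*(-4 - 3*I*√3) = 134*(-4 - 3*I*√3) = -536 - 402*I*√3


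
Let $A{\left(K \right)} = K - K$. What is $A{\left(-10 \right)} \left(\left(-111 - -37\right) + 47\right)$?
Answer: $0$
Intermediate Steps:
$A{\left(K \right)} = 0$
$A{\left(-10 \right)} \left(\left(-111 - -37\right) + 47\right) = 0 \left(\left(-111 - -37\right) + 47\right) = 0 \left(\left(-111 + 37\right) + 47\right) = 0 \left(-74 + 47\right) = 0 \left(-27\right) = 0$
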